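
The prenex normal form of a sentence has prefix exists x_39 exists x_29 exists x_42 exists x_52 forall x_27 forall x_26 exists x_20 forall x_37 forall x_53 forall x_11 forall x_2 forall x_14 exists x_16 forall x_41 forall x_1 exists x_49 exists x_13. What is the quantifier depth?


Quantifier prefix has 17 quantifier symbols.
Quantifier depth = 17

17


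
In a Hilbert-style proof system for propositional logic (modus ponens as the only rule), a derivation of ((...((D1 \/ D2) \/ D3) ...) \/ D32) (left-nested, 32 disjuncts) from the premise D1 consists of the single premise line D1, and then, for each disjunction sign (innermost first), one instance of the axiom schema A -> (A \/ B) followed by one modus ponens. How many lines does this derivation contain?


Building the left-nested 32-ary disjunction from D1:
- 1 premise line (D1)
- 32 disjuncts means 31 disjunction signs; each needs 1 axiom instance + 1 MP = 2 lines: 2 * 31 = 62
Total = 1 + 62 = 63 lines.

63


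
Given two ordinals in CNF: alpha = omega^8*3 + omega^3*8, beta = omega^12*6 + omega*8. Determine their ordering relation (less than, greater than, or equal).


Compare term by term from highest exponent:
alpha = omega^8*3 + omega^3*8
beta = omega^12*6 + omega*8
Term 1: alpha has omega^8*3, beta has omega^12*6
Term 2: alpha has omega^3*8, beta has omega^1*8
Result: alpha < beta

alpha < beta


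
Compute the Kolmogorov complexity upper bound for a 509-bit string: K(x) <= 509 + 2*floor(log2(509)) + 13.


floor(log2(509)) = 8
2 * 8 = 16
K(x) <= 509 + 16 + 13 = 538

538


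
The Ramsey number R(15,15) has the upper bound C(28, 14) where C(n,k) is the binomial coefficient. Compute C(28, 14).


R(15,15) <= C(15+15-2, 15-1) = C(28, 14)
C(28, 14) = 28! / (14! * 14!)
= 40116600

40116600


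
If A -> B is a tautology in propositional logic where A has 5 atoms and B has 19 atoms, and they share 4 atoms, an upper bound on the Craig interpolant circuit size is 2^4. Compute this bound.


Shared atoms = 4
Craig interpolant size bound = 2^4
= 16

16


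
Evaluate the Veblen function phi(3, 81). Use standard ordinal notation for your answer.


phi(3, 81):
phi(3, beta) = eta_beta (the beta-th eta number, fixed point of zeta).
phi(3, 81) = eta_81

eta_81


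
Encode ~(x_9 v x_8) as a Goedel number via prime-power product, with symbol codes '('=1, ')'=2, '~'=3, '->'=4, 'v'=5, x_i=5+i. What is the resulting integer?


Formula: ~(x_9 v x_8)
Symbol codes: [3, 1, 14, 5, 13, 2]
Primes: [2, 3, 5, 7, 11, 13]
p_1^3 = 2^3 = 8
p_2^1 = 3^1 = 3
p_3^14 = 5^14 = 6103515625
p_4^5 = 7^5 = 16807
p_5^13 = 11^13 = 34522712143931
p_6^2 = 13^2 = 169
Product = 14363924514772729331982421875000

14363924514772729331982421875000


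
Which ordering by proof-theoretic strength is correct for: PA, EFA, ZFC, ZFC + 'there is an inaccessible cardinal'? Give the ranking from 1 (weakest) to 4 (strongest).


Ordering by consistency strength:
1. EFA
2. PA
3. ZFC
4. ZFC + 'there is an inaccessible cardinal'


PA=2, EFA=1, ZFC=3, ZFC + 'there is an inaccessible cardinal'=4


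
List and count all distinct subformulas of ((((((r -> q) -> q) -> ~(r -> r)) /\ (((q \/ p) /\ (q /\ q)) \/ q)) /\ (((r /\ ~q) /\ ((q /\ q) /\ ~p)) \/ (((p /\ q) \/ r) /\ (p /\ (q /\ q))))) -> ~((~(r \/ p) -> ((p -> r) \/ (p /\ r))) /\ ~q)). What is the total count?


Formula: ((((((r -> q) -> q) -> ~(r -> r)) /\ (((q \/ p) /\ (q /\ q)) \/ q)) /\ (((r /\ ~q) /\ ((q /\ q) /\ ~p)) \/ (((p /\ q) \/ r) /\ (p /\ (q /\ q))))) -> ~((~(r \/ p) -> ((p -> r) \/ (p /\ r))) /\ ~q))
Subformulas found:
  1. r
  2. q
  3. p
  4. ~p
  5. ~q
  6. (r -> q)
  7. (q \/ p)
  8. (p /\ q)
  9. (q /\ q)
  10. (r \/ p)
  11. (r -> r)
  12. (p /\ r)
  13. (p -> r)
  14. (r /\ ~q)
  15. ~(r \/ p)
  16. ~(r -> r)
  17. ((r -> q) -> q)
  18. (p /\ (q /\ q))
  19. ((p /\ q) \/ r)
  20. ((q /\ q) /\ ~p)
  21. ((q \/ p) /\ (q /\ q))
  22. ((p -> r) \/ (p /\ r))
  23. (((q \/ p) /\ (q /\ q)) \/ q)
  24. (((r -> q) -> q) -> ~(r -> r))
  25. ((r /\ ~q) /\ ((q /\ q) /\ ~p))
  26. (((p /\ q) \/ r) /\ (p /\ (q /\ q)))
  27. (~(r \/ p) -> ((p -> r) \/ (p /\ r)))
  28. ((~(r \/ p) -> ((p -> r) \/ (p /\ r))) /\ ~q)
  29. ~((~(r \/ p) -> ((p -> r) \/ (p /\ r))) /\ ~q)
  30. ((((r -> q) -> q) -> ~(r -> r)) /\ (((q \/ p) /\ (q /\ q)) \/ q))
  31. (((r /\ ~q) /\ ((q /\ q) /\ ~p)) \/ (((p /\ q) \/ r) /\ (p /\ (q /\ q))))
  32. (((((r -> q) -> q) -> ~(r -> r)) /\ (((q \/ p) /\ (q /\ q)) \/ q)) /\ (((r /\ ~q) /\ ((q /\ q) /\ ~p)) \/ (((p /\ q) \/ r) /\ (p /\ (q /\ q)))))
  33. ((((((r -> q) -> q) -> ~(r -> r)) /\ (((q \/ p) /\ (q /\ q)) \/ q)) /\ (((r /\ ~q) /\ ((q /\ q) /\ ~p)) \/ (((p /\ q) \/ r) /\ (p /\ (q /\ q))))) -> ~((~(r \/ p) -> ((p -> r) \/ (p /\ r))) /\ ~q))
Total distinct subformulas = 33

33


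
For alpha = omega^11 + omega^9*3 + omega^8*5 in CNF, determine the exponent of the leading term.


CNF: omega^11 + omega^9*3 + omega^8*5
The leading term is omega^11, which has exponent 11.

11


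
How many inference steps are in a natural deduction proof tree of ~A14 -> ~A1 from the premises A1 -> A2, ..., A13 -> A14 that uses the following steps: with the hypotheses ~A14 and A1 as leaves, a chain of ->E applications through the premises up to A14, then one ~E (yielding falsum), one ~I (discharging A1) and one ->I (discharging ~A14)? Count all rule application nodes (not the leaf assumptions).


From hypothesis A1, 13 ->E steps along the 13 premises yield A14.
~E with hypothesis ~A14 gives falsum (1 node); ~I discharging A1 gives ~A1 (1 node); ->I discharging ~A14 gives the goal (1 node).
Total = 13 + 3 = 16 inference nodes.

16


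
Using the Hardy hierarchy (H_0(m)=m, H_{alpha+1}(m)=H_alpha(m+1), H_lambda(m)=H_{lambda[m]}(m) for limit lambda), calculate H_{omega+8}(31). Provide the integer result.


H_{omega+8}(31):
Unwind the 8 successor steps: H_{omega+8}(31) = H_omega(31+8) = H_omega(39).
H_omega(m) = H_m(m) = m + m = 2m.
Result = 2 * 39 = 78

78


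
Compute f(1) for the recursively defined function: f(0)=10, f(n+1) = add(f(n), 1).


f(0) = 10
f(1) = add(f(0), 1) = add(10, 1) = 11


11


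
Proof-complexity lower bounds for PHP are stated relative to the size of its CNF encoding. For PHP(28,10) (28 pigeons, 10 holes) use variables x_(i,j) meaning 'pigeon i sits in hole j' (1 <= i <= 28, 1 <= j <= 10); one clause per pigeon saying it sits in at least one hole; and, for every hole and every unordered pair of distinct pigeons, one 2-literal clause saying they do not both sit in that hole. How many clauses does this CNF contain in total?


PHP(28,10): 28 pigeons, 10 holes, 28*10 = 280 variables.
- pigeon clauses: one per pigeon -> 28 clauses
- hole clauses: 10 holes * C(28,2) = 10 * 378 -> 3780 clauses
Total clauses = 28 + 3780 = 3808

3808


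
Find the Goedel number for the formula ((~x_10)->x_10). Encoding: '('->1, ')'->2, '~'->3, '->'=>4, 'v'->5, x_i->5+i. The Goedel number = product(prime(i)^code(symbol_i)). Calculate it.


Formula: ((~x_10)->x_10)
Symbol codes: [1, 1, 3, 15, 2, 4, 15, 2]
Primes: [2, 3, 5, 7, 11, 13, 17, 19]
p_1^1 = 2^1 = 2
p_2^1 = 3^1 = 3
p_3^3 = 5^3 = 125
p_4^15 = 7^15 = 4747561509943
p_5^2 = 11^2 = 121
p_6^4 = 13^4 = 28561
p_7^15 = 17^15 = 2862423051509815793
p_8^2 = 19^2 = 361
Product = 12715447987286418149853372091439034711569250

12715447987286418149853372091439034711569250


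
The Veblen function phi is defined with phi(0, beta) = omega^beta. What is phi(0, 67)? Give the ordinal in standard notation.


phi(0, 67):
phi(0, beta) = omega^beta by definition.
phi(0, 67) = omega^67

omega^67


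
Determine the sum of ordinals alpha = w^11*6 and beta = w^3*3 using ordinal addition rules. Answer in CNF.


Ordinal addition w^11*6 + w^3*3:
Leading exponent of alpha (11) > leading exponent of beta (3).
Since alpha's term has higher exponent than beta's leading term,
the sum is simply alpha followed by beta.
Result = w^11*6 + w^3*3

w^11*6 + w^3*3


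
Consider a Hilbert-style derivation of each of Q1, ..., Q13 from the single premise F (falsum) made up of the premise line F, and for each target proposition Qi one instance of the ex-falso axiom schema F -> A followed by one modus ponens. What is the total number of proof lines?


Ex falso, line by line:
- 1 premise line (F)
- 13 targets, each needing 1 axiom instance (F -> Qi) + 1 MP = 2 lines: 2 * 13 = 26
Total = 1 + 26 = 27 lines.

27


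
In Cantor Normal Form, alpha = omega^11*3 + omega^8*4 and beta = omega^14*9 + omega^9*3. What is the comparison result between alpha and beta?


Compare term by term from highest exponent:
alpha = omega^11*3 + omega^8*4
beta = omega^14*9 + omega^9*3
Term 1: alpha has omega^11*3, beta has omega^14*9
Term 2: alpha has omega^8*4, beta has omega^9*3
Result: alpha < beta

alpha < beta


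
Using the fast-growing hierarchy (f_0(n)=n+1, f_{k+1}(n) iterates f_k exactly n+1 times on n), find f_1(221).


f_1(221) = f_0^222(221)
f_0 adds 1 each time, applied 222 times.
f_1(221) = 221 + 222 = 443

443


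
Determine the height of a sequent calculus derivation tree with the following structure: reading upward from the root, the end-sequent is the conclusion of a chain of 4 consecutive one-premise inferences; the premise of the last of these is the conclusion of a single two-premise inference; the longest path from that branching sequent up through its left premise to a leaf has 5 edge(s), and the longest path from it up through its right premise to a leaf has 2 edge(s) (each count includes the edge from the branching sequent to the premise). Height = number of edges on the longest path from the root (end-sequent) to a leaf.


Longest path through the left premise: 5 edges (measured from the branching sequent)
Longest path through the right premise: 2 edges
Height of the subtree rooted at the branching sequent: max(5, 2) = 5
The branching sequent sits 4 edges above the root (the chain of one-premise inferences), so height = 5 + 4 = 9

9


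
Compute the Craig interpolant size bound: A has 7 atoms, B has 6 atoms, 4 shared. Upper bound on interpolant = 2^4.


Shared atoms = 4
Craig interpolant size bound = 2^4
= 16

16


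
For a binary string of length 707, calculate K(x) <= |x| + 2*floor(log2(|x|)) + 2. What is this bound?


floor(log2(707)) = 9
2 * 9 = 18
K(x) <= 707 + 18 + 2 = 727

727


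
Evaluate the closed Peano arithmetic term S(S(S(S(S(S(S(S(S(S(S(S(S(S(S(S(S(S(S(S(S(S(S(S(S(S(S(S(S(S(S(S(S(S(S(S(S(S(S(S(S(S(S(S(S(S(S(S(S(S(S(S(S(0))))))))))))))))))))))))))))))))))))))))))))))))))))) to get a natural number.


Counting successors applied to 0:
53 applications of S to 0 = 53

53


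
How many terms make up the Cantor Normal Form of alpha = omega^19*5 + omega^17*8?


CNF: omega^19*5 + omega^17*8
Count the summands separated by '+':
  term 1: omega^19*5
  term 2: omega^17*8
Total terms = 2

2


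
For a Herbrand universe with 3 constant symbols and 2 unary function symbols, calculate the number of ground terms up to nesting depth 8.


Herbrand terms by depth:
Depth 0: 3 constants
Depth 1: 6 new terms (running total: 9)
Depth 2: 12 new terms (running total: 21)
Depth 3: 24 new terms (running total: 45)
Depth 4: 48 new terms (running total: 93)
Depth 5: 96 new terms (running total: 189)
Depth 6: 192 new terms (running total: 381)
Depth 7: 384 new terms (running total: 765)
Depth 8: 768 new terms (running total: 1533)
Total distinct ground terms = 1533

1533


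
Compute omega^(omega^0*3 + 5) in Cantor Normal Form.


omega^(omega^0*3 + 5):
omega^0 = 1, so the exponent is 3 + 5 = 8 (finite ordinal addition).
Result = omega^8, already a single CNF term.

omega^8


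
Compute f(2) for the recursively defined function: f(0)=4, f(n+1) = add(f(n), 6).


f(0) = 4
f(1) = add(f(0), 6) = add(4, 6) = 10
f(2) = add(f(1), 6) = add(10, 6) = 16


16


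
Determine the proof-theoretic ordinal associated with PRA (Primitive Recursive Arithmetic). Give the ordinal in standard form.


The proof-theoretic ordinal of PRA (Primitive Recursive Arithmetic) is a standard result in ordinal analysis.
This ordinal is the supremum of order types of primitive recursive well-orderings
that the theory can prove to be well-ordered.
For PRA (Primitive Recursive Arithmetic), the proof-theoretic ordinal is omega^omega.

omega^omega


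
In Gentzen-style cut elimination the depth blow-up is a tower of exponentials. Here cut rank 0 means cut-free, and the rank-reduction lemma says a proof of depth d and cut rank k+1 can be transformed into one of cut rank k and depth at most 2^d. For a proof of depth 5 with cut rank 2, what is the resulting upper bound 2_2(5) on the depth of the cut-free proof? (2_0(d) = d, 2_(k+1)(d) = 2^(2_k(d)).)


Each rank reduction sends depth d to at most 2^d; cut rank r needs r reductions.
2_0(5) = 5
2_1(5) = 2^5 = 32
2_2(5) = 2^32 = 4294967296
Cut-free depth bound = 4294967296

4294967296


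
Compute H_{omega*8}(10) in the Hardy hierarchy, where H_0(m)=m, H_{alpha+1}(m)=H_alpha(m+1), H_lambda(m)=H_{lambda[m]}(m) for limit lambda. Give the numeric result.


H_{omega*8}(10):
For the Hardy hierarchy, H_{omega*k}(n) = 2^k * n.
2^8 = 256.
256 * 10 = 2560

2560


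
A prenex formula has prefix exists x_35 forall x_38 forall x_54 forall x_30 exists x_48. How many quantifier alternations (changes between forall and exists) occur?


Walk the prefix and count type changes:
  position 1: exists -> forall <-- alternation
  position 2: forall -> forall
  position 3: forall -> forall
  position 4: forall -> exists <-- alternation
Total alternations = 2

2


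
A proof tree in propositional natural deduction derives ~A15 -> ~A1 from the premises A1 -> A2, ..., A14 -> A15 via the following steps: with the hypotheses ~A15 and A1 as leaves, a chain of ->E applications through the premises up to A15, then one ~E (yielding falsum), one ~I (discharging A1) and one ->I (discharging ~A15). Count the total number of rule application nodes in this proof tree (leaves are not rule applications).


From hypothesis A1, 14 ->E steps along the 14 premises yield A15.
~E with hypothesis ~A15 gives falsum (1 node); ~I discharging A1 gives ~A1 (1 node); ->I discharging ~A15 gives the goal (1 node).
Total = 14 + 3 = 17 inference nodes.

17


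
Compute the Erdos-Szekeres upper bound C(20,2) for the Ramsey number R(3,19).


R(3,19) <= C(3+19-2, 3-1) = C(20, 2)
C(20, 2) = 20! / (2! * 18!)
= 190

190


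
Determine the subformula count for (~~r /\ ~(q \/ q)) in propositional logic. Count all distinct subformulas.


Formula: (~~r /\ ~(q \/ q))
Subformulas found:
  1. q
  2. r
  3. ~r
  4. ~~r
  5. (q \/ q)
  6. ~(q \/ q)
  7. (~~r /\ ~(q \/ q))
Total distinct subformulas = 7

7


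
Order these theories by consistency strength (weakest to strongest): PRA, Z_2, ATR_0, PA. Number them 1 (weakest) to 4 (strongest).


Ordering by consistency strength:
1. PRA
2. PA
3. ATR_0
4. Z_2


PRA=1, Z_2=4, ATR_0=3, PA=2


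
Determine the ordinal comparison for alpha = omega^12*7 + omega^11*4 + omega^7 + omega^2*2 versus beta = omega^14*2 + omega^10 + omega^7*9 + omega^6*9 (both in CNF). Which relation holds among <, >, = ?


Compare term by term from highest exponent:
alpha = omega^12*7 + omega^11*4 + omega^7 + omega^2*2
beta = omega^14*2 + omega^10 + omega^7*9 + omega^6*9
Term 1: alpha has omega^12*7, beta has omega^14*2
Term 2: alpha has omega^11*4, beta has omega^10*1
Term 3: alpha has omega^7*1, beta has omega^7*9
Term 4: alpha has omega^2*2, beta has omega^6*9
Result: alpha < beta

alpha < beta


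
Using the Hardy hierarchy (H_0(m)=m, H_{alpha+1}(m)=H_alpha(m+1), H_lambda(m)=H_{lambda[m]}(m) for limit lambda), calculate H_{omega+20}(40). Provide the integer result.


H_{omega+20}(40):
Unwind the 20 successor steps: H_{omega+20}(40) = H_omega(40+20) = H_omega(60).
H_omega(m) = H_m(m) = m + m = 2m.
Result = 2 * 60 = 120

120


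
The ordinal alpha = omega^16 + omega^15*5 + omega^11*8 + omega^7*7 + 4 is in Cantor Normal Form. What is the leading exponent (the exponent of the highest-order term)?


CNF: omega^16 + omega^15*5 + omega^11*8 + omega^7*7 + 4
The leading term is omega^16, which has exponent 16.

16


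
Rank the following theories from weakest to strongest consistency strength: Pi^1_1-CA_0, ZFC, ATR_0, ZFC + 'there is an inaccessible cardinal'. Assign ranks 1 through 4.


Ordering by consistency strength:
1. ATR_0
2. Pi^1_1-CA_0
3. ZFC
4. ZFC + 'there is an inaccessible cardinal'


Pi^1_1-CA_0=2, ZFC=3, ATR_0=1, ZFC + 'there is an inaccessible cardinal'=4


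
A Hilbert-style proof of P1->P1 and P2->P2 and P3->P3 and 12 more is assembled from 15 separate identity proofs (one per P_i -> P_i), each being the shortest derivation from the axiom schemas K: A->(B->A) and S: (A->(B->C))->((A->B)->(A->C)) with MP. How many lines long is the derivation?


The shortest proof of A->A from K and S in the Hilbert calculus has exactly 5 lines:
(1) K instance A->((A->A)->A), (2) S instance, (3) MP on 1,2, (4) K instance A->(A->A), (5) MP on 3,4.
For 15 independent identities: 15 * 5 = 75 lines total.

75


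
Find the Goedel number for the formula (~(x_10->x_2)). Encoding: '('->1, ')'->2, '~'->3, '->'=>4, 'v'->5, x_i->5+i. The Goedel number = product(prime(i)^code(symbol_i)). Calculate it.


Formula: (~(x_10->x_2))
Symbol codes: [1, 3, 1, 15, 4, 7, 2, 2]
Primes: [2, 3, 5, 7, 11, 13, 17, 19]
p_1^1 = 2^1 = 2
p_2^3 = 3^3 = 27
p_3^1 = 5^1 = 5
p_4^15 = 7^15 = 4747561509943
p_5^4 = 11^4 = 14641
p_6^7 = 13^7 = 62748517
p_7^2 = 17^2 = 289
p_8^2 = 19^2 = 361
Product = 122860878346538450439490415175930

122860878346538450439490415175930


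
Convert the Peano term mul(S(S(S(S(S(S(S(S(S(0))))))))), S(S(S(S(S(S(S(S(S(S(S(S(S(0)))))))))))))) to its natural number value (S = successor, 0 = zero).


mul(S^9(0), S^13(0)):
S^9(0) = 9
S^13(0) = 13
9 * 13 = 117

117


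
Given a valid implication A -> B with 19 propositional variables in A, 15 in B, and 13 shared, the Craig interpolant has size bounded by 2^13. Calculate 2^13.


Shared atoms = 13
Craig interpolant size bound = 2^13
= 8192

8192


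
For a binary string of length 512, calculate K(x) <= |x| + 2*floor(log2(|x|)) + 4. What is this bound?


floor(log2(512)) = 9
2 * 9 = 18
K(x) <= 512 + 18 + 4 = 534

534


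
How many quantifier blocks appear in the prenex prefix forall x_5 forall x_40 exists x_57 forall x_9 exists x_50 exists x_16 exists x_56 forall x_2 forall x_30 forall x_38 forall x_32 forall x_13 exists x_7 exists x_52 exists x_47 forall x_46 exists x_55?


Alternations = 7.
Blocks = alternations + 1 = 8

8


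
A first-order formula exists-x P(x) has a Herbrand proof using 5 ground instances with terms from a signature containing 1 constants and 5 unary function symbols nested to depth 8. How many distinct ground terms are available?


Herbrand terms by depth:
Depth 0: 1 constants
Depth 1: 5 new terms (running total: 6)
Depth 2: 25 new terms (running total: 31)
Depth 3: 125 new terms (running total: 156)
Depth 4: 625 new terms (running total: 781)
Depth 5: 3125 new terms (running total: 3906)
Depth 6: 15625 new terms (running total: 19531)
Depth 7: 78125 new terms (running total: 97656)
Depth 8: 390625 new terms (running total: 488281)
Total distinct ground terms = 488281

488281


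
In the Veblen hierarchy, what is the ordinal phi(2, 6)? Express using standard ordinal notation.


phi(2, 6):
phi(2, beta) = zeta_beta (the beta-th zeta number, fixed point of epsilon).
phi(2, 6) = zeta_6

zeta_6


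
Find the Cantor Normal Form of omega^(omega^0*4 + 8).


omega^(omega^0*4 + 8):
omega^0 = 1, so the exponent is 4 + 8 = 12 (finite ordinal addition).
Result = omega^12, already a single CNF term.

omega^12


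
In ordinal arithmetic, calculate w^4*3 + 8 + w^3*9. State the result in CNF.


Ordinal addition (w^4*3 + 8) + w^3*9:
alpha's leading term has exponent 4 > beta's exponent 3, so it survives.
alpha's tail term has exponent 0 < beta's exponent 3, so it is absorbed by beta.
In ordinal addition, any term followed by a strictly larger-exponent term is absorbed.
Result = w^4*3 + w^3*9

w^4*3 + w^3*9


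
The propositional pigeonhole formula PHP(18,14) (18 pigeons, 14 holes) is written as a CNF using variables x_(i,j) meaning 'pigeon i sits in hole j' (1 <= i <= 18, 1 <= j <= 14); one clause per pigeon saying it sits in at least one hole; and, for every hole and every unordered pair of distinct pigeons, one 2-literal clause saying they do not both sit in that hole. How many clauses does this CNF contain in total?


PHP(18,14): 18 pigeons, 14 holes, 18*14 = 252 variables.
- pigeon clauses: one per pigeon -> 18 clauses
- hole clauses: 14 holes * C(18,2) = 14 * 153 -> 2142 clauses
Total clauses = 18 + 2142 = 2160

2160


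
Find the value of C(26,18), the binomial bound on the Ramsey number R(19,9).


R(19,9) <= C(19+9-2, 19-1) = C(26, 18)
C(26, 18) = 26! / (18! * 8!)
= 1562275

1562275


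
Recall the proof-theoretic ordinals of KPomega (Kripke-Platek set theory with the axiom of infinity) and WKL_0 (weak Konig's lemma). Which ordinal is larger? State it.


Proof-theoretic ordinal of KPomega (Kripke-Platek set theory with the axiom of infinity): psi_0(epsilon_{Omega+1})
Proof-theoretic ordinal of WKL_0 (weak Konig's lemma): omega^omega
Comparing: omega^omega < psi_0(epsilon_{Omega+1}).
The larger ordinal is psi_0(epsilon_{Omega+1}) (from KPomega (Kripke-Platek set theory with the axiom of infinity)).

psi_0(epsilon_{Omega+1})


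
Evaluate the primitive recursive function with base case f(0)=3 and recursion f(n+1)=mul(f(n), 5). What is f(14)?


f(0) = 3
f(1) = mul(f(0), 5) = mul(3, 5) = 15
f(2) = mul(f(1), 5) = mul(15, 5) = 75
f(3) = mul(f(2), 5) = mul(75, 5) = 375
f(4) = mul(f(3), 5) = mul(375, 5) = 1875
f(5) = mul(f(4), 5) = mul(1875, 5) = 9375
f(6) = mul(f(5), 5) = mul(9375, 5) = 46875
f(7) = mul(f(6), 5) = mul(46875, 5) = 234375
f(8) = mul(f(7), 5) = mul(234375, 5) = 1171875
f(9) = mul(f(8), 5) = mul(1171875, 5) = 5859375
f(10) = mul(f(9), 5) = mul(5859375, 5) = 29296875
f(11) = mul(f(10), 5) = mul(29296875, 5) = 146484375
f(12) = mul(f(11), 5) = mul(146484375, 5) = 732421875
f(13) = mul(f(12), 5) = mul(732421875, 5) = 3662109375
f(14) = mul(f(13), 5) = mul(3662109375, 5) = 18310546875


18310546875


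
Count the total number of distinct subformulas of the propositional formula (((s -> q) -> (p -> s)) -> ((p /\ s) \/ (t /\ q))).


Formula: (((s -> q) -> (p -> s)) -> ((p /\ s) \/ (t /\ q)))
Subformulas found:
  1. q
  2. s
  3. t
  4. p
  5. (p /\ s)
  6. (p -> s)
  7. (s -> q)
  8. (t /\ q)
  9. ((s -> q) -> (p -> s))
  10. ((p /\ s) \/ (t /\ q))
  11. (((s -> q) -> (p -> s)) -> ((p /\ s) \/ (t /\ q)))
Total distinct subformulas = 11

11


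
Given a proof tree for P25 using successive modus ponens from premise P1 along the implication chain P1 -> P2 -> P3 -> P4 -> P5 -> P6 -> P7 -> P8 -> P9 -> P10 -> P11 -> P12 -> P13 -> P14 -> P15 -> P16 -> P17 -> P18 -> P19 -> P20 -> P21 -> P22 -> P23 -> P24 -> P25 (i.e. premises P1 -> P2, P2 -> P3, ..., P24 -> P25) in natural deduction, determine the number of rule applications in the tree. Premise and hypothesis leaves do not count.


We have a chain: P1 -> P2 -> P3 -> P4 -> P5 -> P6 -> P7 -> P8 -> P9 -> P10 -> P11 -> P12 -> P13 -> P14 -> P15 -> P16 -> P17 -> P18 -> P19 -> P20 -> P21 -> P22 -> P23 -> P24 -> P25.
Each modus ponens application produces the next variable.
The chain has 25 propositions, so 25-1 = 24 modus ponens steps.
Total inference nodes = 24

24


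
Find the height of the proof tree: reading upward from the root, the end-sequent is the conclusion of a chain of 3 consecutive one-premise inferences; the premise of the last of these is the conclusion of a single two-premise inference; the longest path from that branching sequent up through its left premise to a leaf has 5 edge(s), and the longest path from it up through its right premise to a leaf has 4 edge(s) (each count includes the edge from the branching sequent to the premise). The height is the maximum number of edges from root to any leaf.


Longest path through the left premise: 5 edges (measured from the branching sequent)
Longest path through the right premise: 4 edges
Height of the subtree rooted at the branching sequent: max(5, 4) = 5
The branching sequent sits 3 edges above the root (the chain of one-premise inferences), so height = 5 + 3 = 8

8


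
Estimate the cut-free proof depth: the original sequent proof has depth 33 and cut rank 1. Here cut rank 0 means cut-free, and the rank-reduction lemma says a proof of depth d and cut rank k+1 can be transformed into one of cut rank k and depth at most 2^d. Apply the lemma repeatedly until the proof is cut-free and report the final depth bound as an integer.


Each rank reduction sends depth d to at most 2^d; cut rank r needs r reductions.
2_0(33) = 33
2_1(33) = 2^33 = 8589934592
Cut-free depth bound = 8589934592

8589934592


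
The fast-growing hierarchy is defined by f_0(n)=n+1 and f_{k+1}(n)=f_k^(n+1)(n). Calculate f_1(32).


f_1(32) = f_0^33(32)
f_0 adds 1 each time, applied 33 times.
f_1(32) = 32 + 33 = 65

65


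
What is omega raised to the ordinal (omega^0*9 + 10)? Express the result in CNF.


omega^(omega^0*9 + 10):
omega^0 = 1, so the exponent is 9 + 10 = 19 (finite ordinal addition).
Result = omega^19, already a single CNF term.

omega^19


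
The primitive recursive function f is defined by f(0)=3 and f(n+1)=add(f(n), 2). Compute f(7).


f(0) = 3
f(1) = add(f(0), 2) = add(3, 2) = 5
f(2) = add(f(1), 2) = add(5, 2) = 7
f(3) = add(f(2), 2) = add(7, 2) = 9
f(4) = add(f(3), 2) = add(9, 2) = 11
f(5) = add(f(4), 2) = add(11, 2) = 13
f(6) = add(f(5), 2) = add(13, 2) = 15
f(7) = add(f(6), 2) = add(15, 2) = 17


17


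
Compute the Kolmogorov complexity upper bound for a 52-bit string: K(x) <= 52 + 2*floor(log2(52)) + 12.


floor(log2(52)) = 5
2 * 5 = 10
K(x) <= 52 + 10 + 12 = 74

74


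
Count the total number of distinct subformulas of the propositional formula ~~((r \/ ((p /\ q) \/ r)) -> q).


Formula: ~~((r \/ ((p /\ q) \/ r)) -> q)
Subformulas found:
  1. q
  2. r
  3. p
  4. (p /\ q)
  5. ((p /\ q) \/ r)
  6. (r \/ ((p /\ q) \/ r))
  7. ((r \/ ((p /\ q) \/ r)) -> q)
  8. ~((r \/ ((p /\ q) \/ r)) -> q)
  9. ~~((r \/ ((p /\ q) \/ r)) -> q)
Total distinct subformulas = 9

9


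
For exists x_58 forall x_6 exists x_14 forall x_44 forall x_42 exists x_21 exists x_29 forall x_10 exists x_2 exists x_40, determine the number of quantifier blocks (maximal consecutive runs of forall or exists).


Alternations = 6.
Blocks = alternations + 1 = 7

7


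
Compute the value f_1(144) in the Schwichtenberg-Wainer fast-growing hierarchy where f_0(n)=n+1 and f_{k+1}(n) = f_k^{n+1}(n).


f_1(144) = f_0^145(144)
f_0 adds 1 each time, applied 145 times.
f_1(144) = 144 + 145 = 289

289


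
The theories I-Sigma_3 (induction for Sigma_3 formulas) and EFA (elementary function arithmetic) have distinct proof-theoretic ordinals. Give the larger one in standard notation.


Proof-theoretic ordinal of I-Sigma_3 (induction for Sigma_3 formulas): omega^(omega^(omega^omega))
Proof-theoretic ordinal of EFA (elementary function arithmetic): omega^3
Comparing: omega^3 < omega^(omega^(omega^omega)).
The larger ordinal is omega^(omega^(omega^omega)) (from I-Sigma_3 (induction for Sigma_3 formulas)).

omega^(omega^(omega^omega))


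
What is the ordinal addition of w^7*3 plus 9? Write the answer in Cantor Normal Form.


Ordinal addition w^7*3 + 9:
Leading exponent of alpha (7) > leading exponent of beta (0).
Since alpha's term has higher exponent than beta's leading term,
the sum is simply alpha followed by beta.
Result = w^7*3 + 9

w^7*3 + 9


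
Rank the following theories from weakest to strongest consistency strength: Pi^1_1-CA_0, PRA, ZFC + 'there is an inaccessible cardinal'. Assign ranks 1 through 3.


Ordering by consistency strength:
1. PRA
2. Pi^1_1-CA_0
3. ZFC + 'there is an inaccessible cardinal'


Pi^1_1-CA_0=2, PRA=1, ZFC + 'there is an inaccessible cardinal'=3


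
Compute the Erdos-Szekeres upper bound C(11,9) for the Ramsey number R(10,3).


R(10,3) <= C(10+3-2, 10-1) = C(11, 9)
C(11, 9) = 11! / (9! * 2!)
= 55

55


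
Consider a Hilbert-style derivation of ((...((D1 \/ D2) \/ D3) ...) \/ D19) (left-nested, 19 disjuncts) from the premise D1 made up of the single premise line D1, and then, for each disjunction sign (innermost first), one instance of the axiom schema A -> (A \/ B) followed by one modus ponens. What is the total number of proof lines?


Building the left-nested 19-ary disjunction from D1:
- 1 premise line (D1)
- 19 disjuncts means 18 disjunction signs; each needs 1 axiom instance + 1 MP = 2 lines: 2 * 18 = 36
Total = 1 + 36 = 37 lines.

37


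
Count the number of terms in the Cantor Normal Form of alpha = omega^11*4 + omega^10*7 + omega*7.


CNF: omega^11*4 + omega^10*7 + omega*7
Count the summands separated by '+':
  term 1: omega^11*4
  term 2: omega^10*7
  term 3: omega*7
Total terms = 3

3


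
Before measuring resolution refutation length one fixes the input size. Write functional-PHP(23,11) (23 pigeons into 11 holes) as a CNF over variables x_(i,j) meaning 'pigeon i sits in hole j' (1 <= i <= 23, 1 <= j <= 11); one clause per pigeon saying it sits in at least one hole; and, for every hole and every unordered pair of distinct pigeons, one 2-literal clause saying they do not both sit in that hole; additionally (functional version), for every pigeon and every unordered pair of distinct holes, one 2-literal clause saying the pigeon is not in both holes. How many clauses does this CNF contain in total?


functional-PHP(23,11): 23 pigeons, 11 holes, 23*11 = 253 variables.
- pigeon clauses: one per pigeon -> 23 clauses
- hole clauses: 11 holes * C(23,2) = 11 * 253 -> 2783 clauses
- functional clauses: 23 pigeons * C(11,2) = 23 * 55 -> 1265 clauses
Total clauses = 23 + 2783 + 1265 = 4071

4071


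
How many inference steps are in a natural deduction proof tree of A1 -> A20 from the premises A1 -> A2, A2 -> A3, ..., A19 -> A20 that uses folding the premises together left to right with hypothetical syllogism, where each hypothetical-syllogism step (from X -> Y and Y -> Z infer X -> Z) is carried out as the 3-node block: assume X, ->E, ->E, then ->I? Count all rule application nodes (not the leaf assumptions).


There are 19 premises in the chain. The first HS step combines premises 1 and 2; each further premise needs one more HS step.
So 19 premises require 19 - 1 = 18 hypothetical-syllogism steps.
Each HS step uses 3 inference nodes (->E, ->E, ->I).
18 * 3 = 54 total inference nodes.

54


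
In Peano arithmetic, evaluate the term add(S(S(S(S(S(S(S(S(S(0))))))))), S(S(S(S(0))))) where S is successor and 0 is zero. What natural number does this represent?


add(S^9(0), S^4(0)):
S^9(0) = 9
S^4(0) = 4
9 + 4 = 13

13


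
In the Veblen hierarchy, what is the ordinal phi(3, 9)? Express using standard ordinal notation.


phi(3, 9):
phi(3, beta) = eta_beta (the beta-th eta number, fixed point of zeta).
phi(3, 9) = eta_9

eta_9


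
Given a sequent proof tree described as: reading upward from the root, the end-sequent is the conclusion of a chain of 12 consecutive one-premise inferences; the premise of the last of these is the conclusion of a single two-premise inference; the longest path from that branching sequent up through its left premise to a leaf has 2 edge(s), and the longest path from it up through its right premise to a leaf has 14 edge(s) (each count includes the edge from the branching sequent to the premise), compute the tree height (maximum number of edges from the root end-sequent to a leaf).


Longest path through the left premise: 2 edges (measured from the branching sequent)
Longest path through the right premise: 14 edges
Height of the subtree rooted at the branching sequent: max(2, 14) = 14
The branching sequent sits 12 edges above the root (the chain of one-premise inferences), so height = 14 + 12 = 26

26


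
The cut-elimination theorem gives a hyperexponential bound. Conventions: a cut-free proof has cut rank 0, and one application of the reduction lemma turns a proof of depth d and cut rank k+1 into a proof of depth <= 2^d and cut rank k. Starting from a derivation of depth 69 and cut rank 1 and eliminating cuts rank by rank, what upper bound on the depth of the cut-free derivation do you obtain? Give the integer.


Each rank reduction sends depth d to at most 2^d; cut rank r needs r reductions.
2_0(69) = 69
2_1(69) = 2^69 = 590295810358705651712
Cut-free depth bound = 590295810358705651712

590295810358705651712


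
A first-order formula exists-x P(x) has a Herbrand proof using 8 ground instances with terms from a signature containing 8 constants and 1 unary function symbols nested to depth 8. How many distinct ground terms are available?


Herbrand terms by depth:
Depth 0: 8 constants
Depth 1: 8 new terms (running total: 16)
Depth 2: 8 new terms (running total: 24)
Depth 3: 8 new terms (running total: 32)
Depth 4: 8 new terms (running total: 40)
Depth 5: 8 new terms (running total: 48)
Depth 6: 8 new terms (running total: 56)
Depth 7: 8 new terms (running total: 64)
Depth 8: 8 new terms (running total: 72)
Total distinct ground terms = 72

72


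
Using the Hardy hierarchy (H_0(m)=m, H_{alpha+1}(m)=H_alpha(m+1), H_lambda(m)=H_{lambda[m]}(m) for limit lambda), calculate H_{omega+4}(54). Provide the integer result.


H_{omega+4}(54):
Unwind the 4 successor steps: H_{omega+4}(54) = H_omega(54+4) = H_omega(58).
H_omega(m) = H_m(m) = m + m = 2m.
Result = 2 * 58 = 116

116


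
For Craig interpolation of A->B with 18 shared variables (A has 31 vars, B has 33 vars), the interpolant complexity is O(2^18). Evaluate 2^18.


Shared atoms = 18
Craig interpolant size bound = 2^18
= 262144

262144


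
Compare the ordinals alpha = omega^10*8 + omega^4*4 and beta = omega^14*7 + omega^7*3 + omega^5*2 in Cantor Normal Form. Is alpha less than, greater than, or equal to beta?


Compare term by term from highest exponent:
alpha = omega^10*8 + omega^4*4
beta = omega^14*7 + omega^7*3 + omega^5*2
Term 1: alpha has omega^10*8, beta has omega^14*7
Term 2: alpha has omega^4*4, beta has omega^7*3
Term 3: alpha has omega^0*0, beta has omega^5*2
Result: alpha < beta

alpha < beta


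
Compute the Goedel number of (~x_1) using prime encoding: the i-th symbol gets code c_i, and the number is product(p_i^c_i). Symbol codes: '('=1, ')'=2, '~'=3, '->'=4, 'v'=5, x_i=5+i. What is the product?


Formula: (~x_1)
Symbol codes: [1, 3, 6, 2]
Primes: [2, 3, 5, 7]
p_1^1 = 2^1 = 2
p_2^3 = 3^3 = 27
p_3^6 = 5^6 = 15625
p_4^2 = 7^2 = 49
Product = 41343750

41343750


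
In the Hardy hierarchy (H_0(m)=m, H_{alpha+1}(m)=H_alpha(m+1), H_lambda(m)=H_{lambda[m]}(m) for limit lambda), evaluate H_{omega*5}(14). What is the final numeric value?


H_{omega*5}(14):
For the Hardy hierarchy, H_{omega*k}(n) = 2^k * n.
2^5 = 32.
32 * 14 = 448

448


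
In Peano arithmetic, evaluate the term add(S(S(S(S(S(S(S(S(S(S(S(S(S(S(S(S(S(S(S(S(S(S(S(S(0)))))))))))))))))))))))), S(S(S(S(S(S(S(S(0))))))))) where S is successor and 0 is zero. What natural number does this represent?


add(S^24(0), S^8(0)):
S^24(0) = 24
S^8(0) = 8
24 + 8 = 32

32


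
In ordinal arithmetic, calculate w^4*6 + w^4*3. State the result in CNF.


Ordinal addition w^4*6 + w^4*3:
Both terms have the same exponent 4.
w^e*c + w^e*d = w^e*(c+d).
Result = w^4*(6+3) = w^4*9

w^4*9


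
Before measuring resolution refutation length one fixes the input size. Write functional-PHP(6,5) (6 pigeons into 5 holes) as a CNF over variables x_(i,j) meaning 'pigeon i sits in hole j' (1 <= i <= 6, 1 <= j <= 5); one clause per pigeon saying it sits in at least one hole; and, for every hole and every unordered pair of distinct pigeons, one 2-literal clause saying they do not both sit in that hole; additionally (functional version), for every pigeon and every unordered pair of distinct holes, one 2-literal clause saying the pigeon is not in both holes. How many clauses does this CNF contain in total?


functional-PHP(6,5): 6 pigeons, 5 holes, 6*5 = 30 variables.
- pigeon clauses: one per pigeon -> 6 clauses
- hole clauses: 5 holes * C(6,2) = 5 * 15 -> 75 clauses
- functional clauses: 6 pigeons * C(5,2) = 6 * 10 -> 60 clauses
Total clauses = 6 + 75 + 60 = 141

141


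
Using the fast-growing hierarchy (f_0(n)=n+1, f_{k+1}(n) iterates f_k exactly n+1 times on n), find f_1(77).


f_1(77) = f_0^78(77)
f_0 adds 1 each time, applied 78 times.
f_1(77) = 77 + 78 = 155

155


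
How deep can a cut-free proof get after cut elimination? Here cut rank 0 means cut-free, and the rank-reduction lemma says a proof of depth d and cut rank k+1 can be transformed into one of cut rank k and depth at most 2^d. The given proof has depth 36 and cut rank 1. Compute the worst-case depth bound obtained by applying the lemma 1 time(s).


Each rank reduction sends depth d to at most 2^d; cut rank r needs r reductions.
2_0(36) = 36
2_1(36) = 2^36 = 68719476736
Cut-free depth bound = 68719476736

68719476736


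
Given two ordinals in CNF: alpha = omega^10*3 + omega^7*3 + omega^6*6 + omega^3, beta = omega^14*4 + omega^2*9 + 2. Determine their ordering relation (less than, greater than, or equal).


Compare term by term from highest exponent:
alpha = omega^10*3 + omega^7*3 + omega^6*6 + omega^3
beta = omega^14*4 + omega^2*9 + 2
Term 1: alpha has omega^10*3, beta has omega^14*4
Term 2: alpha has omega^7*3, beta has omega^2*9
Term 3: alpha has omega^6*6, beta has omega^0*2
Term 4: alpha has omega^3*1, beta has omega^0*0
Result: alpha < beta

alpha < beta


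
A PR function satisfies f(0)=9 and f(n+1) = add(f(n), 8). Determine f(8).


f(0) = 9
f(1) = add(f(0), 8) = add(9, 8) = 17
f(2) = add(f(1), 8) = add(17, 8) = 25
f(3) = add(f(2), 8) = add(25, 8) = 33
f(4) = add(f(3), 8) = add(33, 8) = 41
f(5) = add(f(4), 8) = add(41, 8) = 49
f(6) = add(f(5), 8) = add(49, 8) = 57
f(7) = add(f(6), 8) = add(57, 8) = 65
f(8) = add(f(7), 8) = add(65, 8) = 73


73


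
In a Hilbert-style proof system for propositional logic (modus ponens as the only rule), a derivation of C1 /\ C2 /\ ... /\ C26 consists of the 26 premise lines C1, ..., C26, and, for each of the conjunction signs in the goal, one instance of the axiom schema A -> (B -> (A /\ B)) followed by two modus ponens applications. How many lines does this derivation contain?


Conjoining 26 premises:
- 26 premise lines
- the goal has 25 conjunction signs; each costs 1 axiom instance + 2 MP = 3 lines: 3 * 25 = 75
Total = 26 + 75 = 101 lines.

101


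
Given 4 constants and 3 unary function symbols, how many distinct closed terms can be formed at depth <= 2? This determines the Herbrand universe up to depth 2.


Herbrand terms by depth:
Depth 0: 4 constants
Depth 1: 12 new terms (running total: 16)
Depth 2: 36 new terms (running total: 52)
Total distinct ground terms = 52

52


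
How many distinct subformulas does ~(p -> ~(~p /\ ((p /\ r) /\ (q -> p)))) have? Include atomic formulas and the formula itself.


Formula: ~(p -> ~(~p /\ ((p /\ r) /\ (q -> p))))
Subformulas found:
  1. q
  2. r
  3. p
  4. ~p
  5. (p /\ r)
  6. (q -> p)
  7. ((p /\ r) /\ (q -> p))
  8. (~p /\ ((p /\ r) /\ (q -> p)))
  9. ~(~p /\ ((p /\ r) /\ (q -> p)))
  10. (p -> ~(~p /\ ((p /\ r) /\ (q -> p))))
  11. ~(p -> ~(~p /\ ((p /\ r) /\ (q -> p))))
Total distinct subformulas = 11

11


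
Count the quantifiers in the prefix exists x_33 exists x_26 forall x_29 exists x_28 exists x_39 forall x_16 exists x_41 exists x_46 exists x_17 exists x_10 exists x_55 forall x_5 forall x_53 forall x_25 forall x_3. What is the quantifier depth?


Quantifier prefix has 15 quantifier symbols.
Quantifier depth = 15

15


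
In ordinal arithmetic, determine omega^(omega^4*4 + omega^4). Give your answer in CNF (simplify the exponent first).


omega^(omega^4*4 + omega^4):
Both terms of the exponent have the same exponent 4, so they merge: omega^4*4 + omega^4 = omega^4*(4+1) = omega^4*5.
omega raised to a CNF ordinal is a single CNF term: Result = omega^(omega^4*5)

omega^(omega^4*5)
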